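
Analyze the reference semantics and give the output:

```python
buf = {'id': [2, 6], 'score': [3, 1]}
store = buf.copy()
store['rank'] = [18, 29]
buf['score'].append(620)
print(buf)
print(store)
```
{'id': [2, 6], 'score': [3, 1, 620]}
{'id': [2, 6], 'score': [3, 1, 620], 'rank': [18, 29]}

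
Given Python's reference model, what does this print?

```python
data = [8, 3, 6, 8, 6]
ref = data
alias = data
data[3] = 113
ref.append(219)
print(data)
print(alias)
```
[8, 3, 6, 113, 6, 219]
[8, 3, 6, 113, 6, 219]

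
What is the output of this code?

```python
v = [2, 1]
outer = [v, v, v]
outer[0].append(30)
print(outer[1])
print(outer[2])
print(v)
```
[2, 1, 30]
[2, 1, 30]
[2, 1, 30]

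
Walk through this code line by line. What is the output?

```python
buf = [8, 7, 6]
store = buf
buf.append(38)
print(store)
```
[8, 7, 6, 38]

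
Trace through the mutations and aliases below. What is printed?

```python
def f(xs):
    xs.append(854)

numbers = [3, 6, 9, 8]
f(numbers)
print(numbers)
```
[3, 6, 9, 8, 854]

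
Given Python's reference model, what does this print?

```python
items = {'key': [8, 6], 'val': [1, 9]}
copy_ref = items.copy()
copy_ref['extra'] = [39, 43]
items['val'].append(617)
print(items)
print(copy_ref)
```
{'key': [8, 6], 'val': [1, 9, 617]}
{'key': [8, 6], 'val': [1, 9, 617], 'extra': [39, 43]}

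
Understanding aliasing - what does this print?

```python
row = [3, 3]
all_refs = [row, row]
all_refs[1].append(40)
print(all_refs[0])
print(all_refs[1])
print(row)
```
[3, 3, 40]
[3, 3, 40]
[3, 3, 40]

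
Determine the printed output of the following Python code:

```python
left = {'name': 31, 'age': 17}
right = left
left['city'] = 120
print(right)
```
{'name': 31, 'age': 17, 'city': 120}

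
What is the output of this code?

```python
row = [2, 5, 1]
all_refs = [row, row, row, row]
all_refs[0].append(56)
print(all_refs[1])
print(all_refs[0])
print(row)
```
[2, 5, 1, 56]
[2, 5, 1, 56]
[2, 5, 1, 56]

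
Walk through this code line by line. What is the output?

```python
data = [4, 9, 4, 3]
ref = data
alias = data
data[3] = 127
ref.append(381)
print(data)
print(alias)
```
[4, 9, 4, 127, 381]
[4, 9, 4, 127, 381]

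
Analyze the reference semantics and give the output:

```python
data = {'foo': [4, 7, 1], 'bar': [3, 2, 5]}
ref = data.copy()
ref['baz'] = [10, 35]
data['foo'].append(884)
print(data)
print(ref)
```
{'foo': [4, 7, 1, 884], 'bar': [3, 2, 5]}
{'foo': [4, 7, 1, 884], 'bar': [3, 2, 5], 'baz': [10, 35]}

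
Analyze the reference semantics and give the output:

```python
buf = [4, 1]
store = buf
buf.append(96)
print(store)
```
[4, 1, 96]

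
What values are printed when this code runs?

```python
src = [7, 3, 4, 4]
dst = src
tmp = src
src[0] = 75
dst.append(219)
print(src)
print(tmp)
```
[75, 3, 4, 4, 219]
[75, 3, 4, 4, 219]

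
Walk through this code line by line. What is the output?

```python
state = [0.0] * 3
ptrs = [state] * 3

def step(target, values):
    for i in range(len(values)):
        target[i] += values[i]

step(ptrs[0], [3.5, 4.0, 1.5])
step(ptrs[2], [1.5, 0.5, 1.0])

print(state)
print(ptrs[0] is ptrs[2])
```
[5.0, 4.5, 2.5]
True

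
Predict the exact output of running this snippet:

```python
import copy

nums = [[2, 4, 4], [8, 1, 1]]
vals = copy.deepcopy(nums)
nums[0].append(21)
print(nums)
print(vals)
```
[[2, 4, 4, 21], [8, 1, 1]]
[[2, 4, 4], [8, 1, 1]]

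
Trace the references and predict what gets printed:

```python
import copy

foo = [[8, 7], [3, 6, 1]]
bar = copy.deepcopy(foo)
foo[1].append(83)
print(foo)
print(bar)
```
[[8, 7], [3, 6, 1, 83]]
[[8, 7], [3, 6, 1]]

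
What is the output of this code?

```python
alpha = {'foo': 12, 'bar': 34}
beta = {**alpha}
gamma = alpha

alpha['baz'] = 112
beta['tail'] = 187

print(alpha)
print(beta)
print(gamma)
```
{'foo': 12, 'bar': 34, 'baz': 112}
{'foo': 12, 'bar': 34, 'tail': 187}
{'foo': 12, 'bar': 34, 'baz': 112}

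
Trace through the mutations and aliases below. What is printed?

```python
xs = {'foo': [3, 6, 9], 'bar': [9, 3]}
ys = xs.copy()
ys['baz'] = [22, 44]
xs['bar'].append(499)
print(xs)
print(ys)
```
{'foo': [3, 6, 9], 'bar': [9, 3, 499]}
{'foo': [3, 6, 9], 'bar': [9, 3, 499], 'baz': [22, 44]}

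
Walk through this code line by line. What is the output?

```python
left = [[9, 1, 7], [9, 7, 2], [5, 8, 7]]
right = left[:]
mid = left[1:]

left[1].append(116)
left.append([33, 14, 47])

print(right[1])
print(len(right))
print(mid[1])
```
[9, 7, 2, 116]
3
[5, 8, 7]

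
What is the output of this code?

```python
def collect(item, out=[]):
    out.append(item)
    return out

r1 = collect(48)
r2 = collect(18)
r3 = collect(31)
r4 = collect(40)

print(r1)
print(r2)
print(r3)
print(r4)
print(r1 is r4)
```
[48, 18, 31, 40]
[48, 18, 31, 40]
[48, 18, 31, 40]
[48, 18, 31, 40]
True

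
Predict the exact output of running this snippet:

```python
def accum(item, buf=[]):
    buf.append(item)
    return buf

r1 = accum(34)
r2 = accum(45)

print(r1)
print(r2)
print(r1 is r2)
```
[34, 45]
[34, 45]
True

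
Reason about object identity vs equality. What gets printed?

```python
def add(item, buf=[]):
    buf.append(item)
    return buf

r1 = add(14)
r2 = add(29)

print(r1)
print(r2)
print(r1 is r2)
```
[14, 29]
[14, 29]
True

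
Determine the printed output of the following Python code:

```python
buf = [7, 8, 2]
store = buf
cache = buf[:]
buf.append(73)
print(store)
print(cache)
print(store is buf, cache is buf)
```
[7, 8, 2, 73]
[7, 8, 2]
True False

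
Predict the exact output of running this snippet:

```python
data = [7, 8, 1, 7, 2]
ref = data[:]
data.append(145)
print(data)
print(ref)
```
[7, 8, 1, 7, 2, 145]
[7, 8, 1, 7, 2]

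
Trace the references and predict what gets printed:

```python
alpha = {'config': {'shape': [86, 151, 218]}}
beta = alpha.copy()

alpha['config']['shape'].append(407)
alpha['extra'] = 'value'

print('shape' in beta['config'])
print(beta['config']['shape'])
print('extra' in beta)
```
True
[86, 151, 218, 407]
False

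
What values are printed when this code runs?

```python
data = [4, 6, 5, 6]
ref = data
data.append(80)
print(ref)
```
[4, 6, 5, 6, 80]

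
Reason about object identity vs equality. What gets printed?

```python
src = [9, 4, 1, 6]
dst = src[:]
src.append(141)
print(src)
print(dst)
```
[9, 4, 1, 6, 141]
[9, 4, 1, 6]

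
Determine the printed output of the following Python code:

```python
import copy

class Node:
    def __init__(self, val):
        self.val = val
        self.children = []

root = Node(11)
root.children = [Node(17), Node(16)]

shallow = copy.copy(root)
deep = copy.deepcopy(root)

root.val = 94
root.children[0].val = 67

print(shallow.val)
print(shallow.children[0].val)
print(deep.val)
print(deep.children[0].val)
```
11
67
11
17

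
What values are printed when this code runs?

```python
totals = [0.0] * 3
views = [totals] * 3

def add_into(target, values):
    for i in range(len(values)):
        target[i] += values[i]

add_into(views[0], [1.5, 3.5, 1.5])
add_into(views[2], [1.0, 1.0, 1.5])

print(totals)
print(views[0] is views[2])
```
[2.5, 4.5, 3.0]
True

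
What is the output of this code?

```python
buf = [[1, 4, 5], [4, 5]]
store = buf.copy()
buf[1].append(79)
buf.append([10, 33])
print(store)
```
[[1, 4, 5], [4, 5, 79]]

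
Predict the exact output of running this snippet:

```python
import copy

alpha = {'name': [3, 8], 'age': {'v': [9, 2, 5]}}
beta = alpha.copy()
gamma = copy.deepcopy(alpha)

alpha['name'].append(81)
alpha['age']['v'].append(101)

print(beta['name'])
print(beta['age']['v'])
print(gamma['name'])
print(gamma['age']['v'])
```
[3, 8, 81]
[9, 2, 5, 101]
[3, 8]
[9, 2, 5]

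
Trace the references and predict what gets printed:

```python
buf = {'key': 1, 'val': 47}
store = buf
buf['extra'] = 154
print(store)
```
{'key': 1, 'val': 47, 'extra': 154}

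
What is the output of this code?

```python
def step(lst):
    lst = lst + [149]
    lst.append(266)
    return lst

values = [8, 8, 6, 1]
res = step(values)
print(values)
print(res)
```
[8, 8, 6, 1]
[8, 8, 6, 1, 149, 266]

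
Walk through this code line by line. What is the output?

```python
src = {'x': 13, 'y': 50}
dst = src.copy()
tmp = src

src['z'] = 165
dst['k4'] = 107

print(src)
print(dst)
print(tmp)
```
{'x': 13, 'y': 50, 'z': 165}
{'x': 13, 'y': 50, 'k4': 107}
{'x': 13, 'y': 50, 'z': 165}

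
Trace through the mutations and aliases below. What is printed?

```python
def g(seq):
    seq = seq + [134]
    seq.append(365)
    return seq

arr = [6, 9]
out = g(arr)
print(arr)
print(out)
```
[6, 9]
[6, 9, 134, 365]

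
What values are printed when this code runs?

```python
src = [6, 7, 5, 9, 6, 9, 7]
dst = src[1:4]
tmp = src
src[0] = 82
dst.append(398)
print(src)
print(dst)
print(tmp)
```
[82, 7, 5, 9, 6, 9, 7]
[7, 5, 9, 398]
[82, 7, 5, 9, 6, 9, 7]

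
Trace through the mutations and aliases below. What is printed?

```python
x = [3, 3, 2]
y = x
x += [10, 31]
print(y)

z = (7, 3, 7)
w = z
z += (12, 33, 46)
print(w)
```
[3, 3, 2, 10, 31]
(7, 3, 7)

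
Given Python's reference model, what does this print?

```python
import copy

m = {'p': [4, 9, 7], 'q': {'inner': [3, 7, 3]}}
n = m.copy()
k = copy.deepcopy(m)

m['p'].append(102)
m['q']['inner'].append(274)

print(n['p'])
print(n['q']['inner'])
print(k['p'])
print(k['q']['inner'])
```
[4, 9, 7, 102]
[3, 7, 3, 274]
[4, 9, 7]
[3, 7, 3]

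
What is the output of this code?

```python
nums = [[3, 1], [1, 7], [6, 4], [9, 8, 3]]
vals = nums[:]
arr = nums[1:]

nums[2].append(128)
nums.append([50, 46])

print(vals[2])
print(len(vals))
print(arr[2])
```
[6, 4, 128]
4
[9, 8, 3]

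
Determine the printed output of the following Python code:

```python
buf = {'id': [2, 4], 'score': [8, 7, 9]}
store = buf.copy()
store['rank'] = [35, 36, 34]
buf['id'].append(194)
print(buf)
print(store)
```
{'id': [2, 4, 194], 'score': [8, 7, 9]}
{'id': [2, 4, 194], 'score': [8, 7, 9], 'rank': [35, 36, 34]}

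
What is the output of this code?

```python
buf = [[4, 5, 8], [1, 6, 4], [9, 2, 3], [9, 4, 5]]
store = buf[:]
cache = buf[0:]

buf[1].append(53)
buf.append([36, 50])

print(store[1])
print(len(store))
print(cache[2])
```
[1, 6, 4, 53]
4
[9, 2, 3]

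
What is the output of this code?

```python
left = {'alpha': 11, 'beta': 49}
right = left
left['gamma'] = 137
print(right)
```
{'alpha': 11, 'beta': 49, 'gamma': 137}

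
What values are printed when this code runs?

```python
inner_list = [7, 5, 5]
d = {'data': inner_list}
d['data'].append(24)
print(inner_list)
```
[7, 5, 5, 24]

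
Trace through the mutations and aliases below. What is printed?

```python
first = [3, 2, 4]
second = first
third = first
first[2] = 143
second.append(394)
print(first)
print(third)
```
[3, 2, 143, 394]
[3, 2, 143, 394]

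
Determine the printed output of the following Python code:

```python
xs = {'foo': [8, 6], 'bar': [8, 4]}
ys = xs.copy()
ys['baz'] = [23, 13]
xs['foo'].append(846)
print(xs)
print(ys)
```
{'foo': [8, 6, 846], 'bar': [8, 4]}
{'foo': [8, 6, 846], 'bar': [8, 4], 'baz': [23, 13]}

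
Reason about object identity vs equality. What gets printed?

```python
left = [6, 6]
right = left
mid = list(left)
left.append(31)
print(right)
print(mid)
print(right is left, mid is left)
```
[6, 6, 31]
[6, 6]
True False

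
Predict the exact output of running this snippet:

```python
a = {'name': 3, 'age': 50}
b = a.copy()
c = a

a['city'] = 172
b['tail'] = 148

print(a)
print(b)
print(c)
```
{'name': 3, 'age': 50, 'city': 172}
{'name': 3, 'age': 50, 'tail': 148}
{'name': 3, 'age': 50, 'city': 172}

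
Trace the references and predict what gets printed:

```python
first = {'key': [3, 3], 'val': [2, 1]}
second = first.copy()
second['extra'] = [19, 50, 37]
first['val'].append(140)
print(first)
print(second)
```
{'key': [3, 3], 'val': [2, 1, 140]}
{'key': [3, 3], 'val': [2, 1, 140], 'extra': [19, 50, 37]}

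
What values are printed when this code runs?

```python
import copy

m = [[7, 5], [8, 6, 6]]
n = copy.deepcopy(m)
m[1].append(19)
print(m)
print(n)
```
[[7, 5], [8, 6, 6, 19]]
[[7, 5], [8, 6, 6]]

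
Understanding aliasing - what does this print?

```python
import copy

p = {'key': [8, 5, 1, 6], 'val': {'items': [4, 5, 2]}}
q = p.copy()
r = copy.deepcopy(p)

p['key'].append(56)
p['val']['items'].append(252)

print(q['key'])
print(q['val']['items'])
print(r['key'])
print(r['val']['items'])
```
[8, 5, 1, 6, 56]
[4, 5, 2, 252]
[8, 5, 1, 6]
[4, 5, 2]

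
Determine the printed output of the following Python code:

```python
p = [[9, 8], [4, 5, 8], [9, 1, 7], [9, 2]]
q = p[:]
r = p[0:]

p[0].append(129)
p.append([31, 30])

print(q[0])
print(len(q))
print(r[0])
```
[9, 8, 129]
4
[9, 8, 129]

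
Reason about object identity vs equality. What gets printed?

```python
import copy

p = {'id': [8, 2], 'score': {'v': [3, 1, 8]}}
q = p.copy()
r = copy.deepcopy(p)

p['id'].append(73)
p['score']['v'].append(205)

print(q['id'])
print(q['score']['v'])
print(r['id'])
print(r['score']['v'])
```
[8, 2, 73]
[3, 1, 8, 205]
[8, 2]
[3, 1, 8]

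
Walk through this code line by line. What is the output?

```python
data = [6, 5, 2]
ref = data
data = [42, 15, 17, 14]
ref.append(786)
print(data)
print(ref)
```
[42, 15, 17, 14]
[6, 5, 2, 786]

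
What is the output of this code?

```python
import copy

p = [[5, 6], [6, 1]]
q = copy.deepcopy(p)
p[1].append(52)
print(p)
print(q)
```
[[5, 6], [6, 1, 52]]
[[5, 6], [6, 1]]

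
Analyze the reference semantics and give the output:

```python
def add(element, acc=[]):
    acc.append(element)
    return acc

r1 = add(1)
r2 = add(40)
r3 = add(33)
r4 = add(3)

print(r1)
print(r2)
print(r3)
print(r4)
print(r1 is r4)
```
[1, 40, 33, 3]
[1, 40, 33, 3]
[1, 40, 33, 3]
[1, 40, 33, 3]
True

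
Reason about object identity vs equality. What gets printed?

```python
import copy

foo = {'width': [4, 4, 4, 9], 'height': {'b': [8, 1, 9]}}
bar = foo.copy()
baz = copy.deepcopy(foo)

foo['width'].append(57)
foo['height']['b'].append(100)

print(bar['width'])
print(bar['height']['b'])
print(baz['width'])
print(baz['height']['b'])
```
[4, 4, 4, 9, 57]
[8, 1, 9, 100]
[4, 4, 4, 9]
[8, 1, 9]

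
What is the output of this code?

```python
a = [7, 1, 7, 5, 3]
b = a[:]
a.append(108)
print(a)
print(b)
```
[7, 1, 7, 5, 3, 108]
[7, 1, 7, 5, 3]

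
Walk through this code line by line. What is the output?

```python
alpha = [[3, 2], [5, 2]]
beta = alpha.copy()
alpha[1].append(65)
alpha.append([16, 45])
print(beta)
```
[[3, 2], [5, 2, 65]]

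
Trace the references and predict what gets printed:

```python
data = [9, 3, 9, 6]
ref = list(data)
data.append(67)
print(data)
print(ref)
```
[9, 3, 9, 6, 67]
[9, 3, 9, 6]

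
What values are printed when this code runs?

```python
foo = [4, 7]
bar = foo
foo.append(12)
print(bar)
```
[4, 7, 12]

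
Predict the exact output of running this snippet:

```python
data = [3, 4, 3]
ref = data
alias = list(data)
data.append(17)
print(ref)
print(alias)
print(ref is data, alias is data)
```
[3, 4, 3, 17]
[3, 4, 3]
True False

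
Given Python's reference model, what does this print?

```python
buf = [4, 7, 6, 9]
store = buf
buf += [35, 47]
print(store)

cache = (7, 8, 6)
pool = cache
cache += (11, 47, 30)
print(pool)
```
[4, 7, 6, 9, 35, 47]
(7, 8, 6)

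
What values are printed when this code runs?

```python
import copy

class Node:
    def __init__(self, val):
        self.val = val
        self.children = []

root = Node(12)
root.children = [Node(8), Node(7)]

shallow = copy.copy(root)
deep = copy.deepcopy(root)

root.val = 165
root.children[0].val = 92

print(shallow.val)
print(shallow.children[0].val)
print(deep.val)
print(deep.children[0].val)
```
12
92
12
8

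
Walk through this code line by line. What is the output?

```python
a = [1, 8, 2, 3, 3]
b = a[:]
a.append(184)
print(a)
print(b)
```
[1, 8, 2, 3, 3, 184]
[1, 8, 2, 3, 3]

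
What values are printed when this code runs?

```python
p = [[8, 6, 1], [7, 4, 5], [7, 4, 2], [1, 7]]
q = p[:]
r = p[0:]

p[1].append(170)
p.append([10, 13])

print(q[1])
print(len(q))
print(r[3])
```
[7, 4, 5, 170]
4
[1, 7]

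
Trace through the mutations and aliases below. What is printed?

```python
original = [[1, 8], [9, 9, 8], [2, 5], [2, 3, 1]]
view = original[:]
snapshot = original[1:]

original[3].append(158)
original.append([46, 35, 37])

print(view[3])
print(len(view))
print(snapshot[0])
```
[2, 3, 1, 158]
4
[9, 9, 8]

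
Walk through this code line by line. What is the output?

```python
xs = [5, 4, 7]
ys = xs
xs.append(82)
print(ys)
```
[5, 4, 7, 82]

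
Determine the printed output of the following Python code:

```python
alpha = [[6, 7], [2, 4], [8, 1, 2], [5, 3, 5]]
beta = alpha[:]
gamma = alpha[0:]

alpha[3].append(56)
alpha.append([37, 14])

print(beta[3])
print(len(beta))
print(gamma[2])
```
[5, 3, 5, 56]
4
[8, 1, 2]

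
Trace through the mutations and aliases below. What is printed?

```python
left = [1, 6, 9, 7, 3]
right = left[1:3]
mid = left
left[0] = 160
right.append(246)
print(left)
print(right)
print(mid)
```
[160, 6, 9, 7, 3]
[6, 9, 246]
[160, 6, 9, 7, 3]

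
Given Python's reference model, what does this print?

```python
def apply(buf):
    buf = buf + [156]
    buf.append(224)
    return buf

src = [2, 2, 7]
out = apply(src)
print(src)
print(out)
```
[2, 2, 7]
[2, 2, 7, 156, 224]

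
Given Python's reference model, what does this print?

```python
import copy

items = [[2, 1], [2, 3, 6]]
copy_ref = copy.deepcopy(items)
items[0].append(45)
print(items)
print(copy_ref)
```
[[2, 1, 45], [2, 3, 6]]
[[2, 1], [2, 3, 6]]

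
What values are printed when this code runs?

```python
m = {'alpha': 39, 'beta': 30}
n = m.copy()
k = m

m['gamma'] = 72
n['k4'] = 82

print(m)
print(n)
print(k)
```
{'alpha': 39, 'beta': 30, 'gamma': 72}
{'alpha': 39, 'beta': 30, 'k4': 82}
{'alpha': 39, 'beta': 30, 'gamma': 72}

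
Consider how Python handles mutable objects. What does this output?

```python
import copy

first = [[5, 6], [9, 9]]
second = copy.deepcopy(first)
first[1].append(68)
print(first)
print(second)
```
[[5, 6], [9, 9, 68]]
[[5, 6], [9, 9]]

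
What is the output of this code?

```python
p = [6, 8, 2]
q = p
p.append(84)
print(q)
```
[6, 8, 2, 84]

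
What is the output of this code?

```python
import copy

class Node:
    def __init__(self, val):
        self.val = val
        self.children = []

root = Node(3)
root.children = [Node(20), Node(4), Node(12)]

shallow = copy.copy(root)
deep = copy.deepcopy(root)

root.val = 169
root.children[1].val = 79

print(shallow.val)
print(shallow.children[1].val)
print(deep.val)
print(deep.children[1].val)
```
3
79
3
4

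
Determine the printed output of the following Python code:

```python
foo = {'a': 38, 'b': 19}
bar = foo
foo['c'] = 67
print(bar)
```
{'a': 38, 'b': 19, 'c': 67}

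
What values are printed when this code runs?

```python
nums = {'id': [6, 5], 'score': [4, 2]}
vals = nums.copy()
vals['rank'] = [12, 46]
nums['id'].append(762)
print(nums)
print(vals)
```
{'id': [6, 5, 762], 'score': [4, 2]}
{'id': [6, 5, 762], 'score': [4, 2], 'rank': [12, 46]}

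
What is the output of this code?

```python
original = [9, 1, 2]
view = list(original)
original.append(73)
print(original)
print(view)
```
[9, 1, 2, 73]
[9, 1, 2]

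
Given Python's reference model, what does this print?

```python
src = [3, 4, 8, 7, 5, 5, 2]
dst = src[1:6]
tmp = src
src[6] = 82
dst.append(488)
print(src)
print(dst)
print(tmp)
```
[3, 4, 8, 7, 5, 5, 82]
[4, 8, 7, 5, 5, 488]
[3, 4, 8, 7, 5, 5, 82]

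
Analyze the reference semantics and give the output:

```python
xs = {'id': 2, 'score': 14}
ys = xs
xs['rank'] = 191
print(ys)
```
{'id': 2, 'score': 14, 'rank': 191}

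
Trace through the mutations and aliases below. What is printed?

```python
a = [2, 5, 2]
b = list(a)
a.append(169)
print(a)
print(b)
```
[2, 5, 2, 169]
[2, 5, 2]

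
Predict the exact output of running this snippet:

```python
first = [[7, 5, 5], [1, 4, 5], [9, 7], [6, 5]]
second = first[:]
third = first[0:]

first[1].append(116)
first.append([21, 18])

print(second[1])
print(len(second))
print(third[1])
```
[1, 4, 5, 116]
4
[1, 4, 5, 116]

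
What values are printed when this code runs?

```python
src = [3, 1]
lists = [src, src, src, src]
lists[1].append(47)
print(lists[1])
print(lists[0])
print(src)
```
[3, 1, 47]
[3, 1, 47]
[3, 1, 47]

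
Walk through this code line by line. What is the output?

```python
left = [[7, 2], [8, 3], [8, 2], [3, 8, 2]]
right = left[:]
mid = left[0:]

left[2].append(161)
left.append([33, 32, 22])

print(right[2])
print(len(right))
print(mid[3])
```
[8, 2, 161]
4
[3, 8, 2]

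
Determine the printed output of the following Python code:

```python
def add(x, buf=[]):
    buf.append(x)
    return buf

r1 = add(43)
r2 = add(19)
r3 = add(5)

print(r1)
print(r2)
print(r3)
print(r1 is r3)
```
[43, 19, 5]
[43, 19, 5]
[43, 19, 5]
True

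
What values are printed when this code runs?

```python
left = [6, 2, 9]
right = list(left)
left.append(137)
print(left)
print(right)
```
[6, 2, 9, 137]
[6, 2, 9]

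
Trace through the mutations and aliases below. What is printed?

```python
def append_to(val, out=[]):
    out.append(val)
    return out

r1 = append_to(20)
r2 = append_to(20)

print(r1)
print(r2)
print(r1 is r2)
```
[20, 20]
[20, 20]
True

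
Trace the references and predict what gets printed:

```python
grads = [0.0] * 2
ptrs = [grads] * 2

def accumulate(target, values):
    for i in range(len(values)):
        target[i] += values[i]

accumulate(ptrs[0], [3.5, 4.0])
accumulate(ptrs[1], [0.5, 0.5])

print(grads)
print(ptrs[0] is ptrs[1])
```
[4.0, 4.5]
True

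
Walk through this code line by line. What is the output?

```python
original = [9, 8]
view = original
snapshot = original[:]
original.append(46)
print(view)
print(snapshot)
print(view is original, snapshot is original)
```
[9, 8, 46]
[9, 8]
True False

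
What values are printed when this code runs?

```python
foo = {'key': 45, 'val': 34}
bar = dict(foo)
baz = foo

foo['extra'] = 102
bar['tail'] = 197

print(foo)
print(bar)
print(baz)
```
{'key': 45, 'val': 34, 'extra': 102}
{'key': 45, 'val': 34, 'tail': 197}
{'key': 45, 'val': 34, 'extra': 102}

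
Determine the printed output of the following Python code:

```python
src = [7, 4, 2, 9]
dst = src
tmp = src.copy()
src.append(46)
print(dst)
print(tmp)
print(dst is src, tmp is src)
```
[7, 4, 2, 9, 46]
[7, 4, 2, 9]
True False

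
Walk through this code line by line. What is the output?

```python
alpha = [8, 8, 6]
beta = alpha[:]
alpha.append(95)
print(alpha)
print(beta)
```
[8, 8, 6, 95]
[8, 8, 6]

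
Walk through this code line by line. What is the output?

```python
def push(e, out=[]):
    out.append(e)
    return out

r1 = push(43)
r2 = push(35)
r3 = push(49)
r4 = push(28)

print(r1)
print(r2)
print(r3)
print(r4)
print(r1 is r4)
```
[43, 35, 49, 28]
[43, 35, 49, 28]
[43, 35, 49, 28]
[43, 35, 49, 28]
True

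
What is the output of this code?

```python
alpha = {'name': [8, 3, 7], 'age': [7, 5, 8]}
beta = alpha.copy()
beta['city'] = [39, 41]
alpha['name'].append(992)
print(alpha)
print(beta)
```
{'name': [8, 3, 7, 992], 'age': [7, 5, 8]}
{'name': [8, 3, 7, 992], 'age': [7, 5, 8], 'city': [39, 41]}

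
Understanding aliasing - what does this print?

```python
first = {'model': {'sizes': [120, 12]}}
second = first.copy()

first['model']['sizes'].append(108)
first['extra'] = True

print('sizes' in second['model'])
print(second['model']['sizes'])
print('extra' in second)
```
True
[120, 12, 108]
False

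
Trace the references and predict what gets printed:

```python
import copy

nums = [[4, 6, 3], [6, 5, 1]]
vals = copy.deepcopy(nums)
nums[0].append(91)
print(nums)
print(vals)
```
[[4, 6, 3, 91], [6, 5, 1]]
[[4, 6, 3], [6, 5, 1]]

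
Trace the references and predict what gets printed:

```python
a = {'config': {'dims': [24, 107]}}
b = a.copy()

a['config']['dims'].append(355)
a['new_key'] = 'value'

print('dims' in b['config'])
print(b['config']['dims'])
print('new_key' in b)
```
True
[24, 107, 355]
False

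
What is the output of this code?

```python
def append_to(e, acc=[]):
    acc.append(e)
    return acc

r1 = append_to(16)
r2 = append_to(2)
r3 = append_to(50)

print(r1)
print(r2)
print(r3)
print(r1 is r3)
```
[16, 2, 50]
[16, 2, 50]
[16, 2, 50]
True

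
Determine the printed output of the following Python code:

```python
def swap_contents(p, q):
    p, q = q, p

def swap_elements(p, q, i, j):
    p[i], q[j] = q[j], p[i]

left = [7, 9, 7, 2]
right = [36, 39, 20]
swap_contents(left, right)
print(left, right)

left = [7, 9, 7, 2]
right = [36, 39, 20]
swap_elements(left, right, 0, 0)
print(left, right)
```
[7, 9, 7, 2] [36, 39, 20]
[36, 9, 7, 2] [7, 39, 20]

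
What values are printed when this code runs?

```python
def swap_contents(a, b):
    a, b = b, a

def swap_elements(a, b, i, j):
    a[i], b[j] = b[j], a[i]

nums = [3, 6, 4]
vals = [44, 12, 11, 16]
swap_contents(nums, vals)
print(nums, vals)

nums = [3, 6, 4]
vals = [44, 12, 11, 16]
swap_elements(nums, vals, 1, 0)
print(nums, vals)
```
[3, 6, 4] [44, 12, 11, 16]
[3, 44, 4] [6, 12, 11, 16]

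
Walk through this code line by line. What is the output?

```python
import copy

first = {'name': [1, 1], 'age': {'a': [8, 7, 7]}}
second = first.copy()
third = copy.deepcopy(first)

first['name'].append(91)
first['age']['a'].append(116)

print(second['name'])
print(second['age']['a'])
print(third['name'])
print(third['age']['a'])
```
[1, 1, 91]
[8, 7, 7, 116]
[1, 1]
[8, 7, 7]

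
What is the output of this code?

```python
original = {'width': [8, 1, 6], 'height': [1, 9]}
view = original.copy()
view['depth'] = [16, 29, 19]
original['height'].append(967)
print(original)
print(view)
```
{'width': [8, 1, 6], 'height': [1, 9, 967]}
{'width': [8, 1, 6], 'height': [1, 9, 967], 'depth': [16, 29, 19]}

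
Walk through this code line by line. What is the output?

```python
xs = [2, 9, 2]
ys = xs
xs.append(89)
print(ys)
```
[2, 9, 2, 89]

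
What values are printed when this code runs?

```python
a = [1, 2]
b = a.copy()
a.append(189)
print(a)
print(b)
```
[1, 2, 189]
[1, 2]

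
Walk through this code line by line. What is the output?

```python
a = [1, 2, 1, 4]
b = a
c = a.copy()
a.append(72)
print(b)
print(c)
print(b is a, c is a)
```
[1, 2, 1, 4, 72]
[1, 2, 1, 4]
True False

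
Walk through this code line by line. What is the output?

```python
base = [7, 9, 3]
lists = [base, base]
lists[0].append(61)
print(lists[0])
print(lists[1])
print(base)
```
[7, 9, 3, 61]
[7, 9, 3, 61]
[7, 9, 3, 61]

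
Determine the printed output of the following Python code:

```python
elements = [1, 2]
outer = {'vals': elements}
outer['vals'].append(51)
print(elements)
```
[1, 2, 51]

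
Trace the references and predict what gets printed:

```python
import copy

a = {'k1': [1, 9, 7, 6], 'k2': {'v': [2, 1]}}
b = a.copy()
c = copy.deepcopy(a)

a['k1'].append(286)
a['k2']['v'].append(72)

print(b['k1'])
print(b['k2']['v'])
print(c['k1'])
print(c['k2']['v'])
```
[1, 9, 7, 6, 286]
[2, 1, 72]
[1, 9, 7, 6]
[2, 1]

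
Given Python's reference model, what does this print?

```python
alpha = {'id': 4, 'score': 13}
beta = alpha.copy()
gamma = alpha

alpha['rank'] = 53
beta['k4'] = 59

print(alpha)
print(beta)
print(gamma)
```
{'id': 4, 'score': 13, 'rank': 53}
{'id': 4, 'score': 13, 'k4': 59}
{'id': 4, 'score': 13, 'rank': 53}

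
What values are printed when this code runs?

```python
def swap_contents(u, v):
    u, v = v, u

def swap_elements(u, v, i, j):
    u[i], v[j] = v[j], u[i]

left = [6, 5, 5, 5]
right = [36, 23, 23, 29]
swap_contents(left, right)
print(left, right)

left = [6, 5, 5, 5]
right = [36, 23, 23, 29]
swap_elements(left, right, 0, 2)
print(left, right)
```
[6, 5, 5, 5] [36, 23, 23, 29]
[23, 5, 5, 5] [36, 23, 6, 29]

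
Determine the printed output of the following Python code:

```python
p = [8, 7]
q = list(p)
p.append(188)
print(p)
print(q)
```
[8, 7, 188]
[8, 7]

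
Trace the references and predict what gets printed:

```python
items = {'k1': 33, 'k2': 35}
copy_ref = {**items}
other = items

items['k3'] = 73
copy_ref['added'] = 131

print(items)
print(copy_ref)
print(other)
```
{'k1': 33, 'k2': 35, 'k3': 73}
{'k1': 33, 'k2': 35, 'added': 131}
{'k1': 33, 'k2': 35, 'k3': 73}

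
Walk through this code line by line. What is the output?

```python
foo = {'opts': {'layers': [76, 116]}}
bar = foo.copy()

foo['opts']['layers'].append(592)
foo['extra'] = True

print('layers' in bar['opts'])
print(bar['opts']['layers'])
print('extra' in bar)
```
True
[76, 116, 592]
False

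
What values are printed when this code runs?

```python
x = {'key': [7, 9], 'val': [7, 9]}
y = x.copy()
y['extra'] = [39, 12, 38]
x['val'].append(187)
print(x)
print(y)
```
{'key': [7, 9], 'val': [7, 9, 187]}
{'key': [7, 9], 'val': [7, 9, 187], 'extra': [39, 12, 38]}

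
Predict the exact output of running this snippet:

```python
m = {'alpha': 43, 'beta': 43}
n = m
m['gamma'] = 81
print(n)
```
{'alpha': 43, 'beta': 43, 'gamma': 81}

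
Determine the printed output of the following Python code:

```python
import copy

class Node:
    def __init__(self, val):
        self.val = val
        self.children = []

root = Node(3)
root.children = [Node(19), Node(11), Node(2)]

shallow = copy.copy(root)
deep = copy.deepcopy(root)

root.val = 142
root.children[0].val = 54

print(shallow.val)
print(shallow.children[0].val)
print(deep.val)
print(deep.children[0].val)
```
3
54
3
19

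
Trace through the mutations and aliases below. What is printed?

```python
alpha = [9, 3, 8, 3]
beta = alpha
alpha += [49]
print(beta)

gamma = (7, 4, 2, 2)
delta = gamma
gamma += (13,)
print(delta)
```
[9, 3, 8, 3, 49]
(7, 4, 2, 2)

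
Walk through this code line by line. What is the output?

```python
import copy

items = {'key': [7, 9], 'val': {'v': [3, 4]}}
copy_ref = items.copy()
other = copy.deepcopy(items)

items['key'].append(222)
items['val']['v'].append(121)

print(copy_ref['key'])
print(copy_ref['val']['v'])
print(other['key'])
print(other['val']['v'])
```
[7, 9, 222]
[3, 4, 121]
[7, 9]
[3, 4]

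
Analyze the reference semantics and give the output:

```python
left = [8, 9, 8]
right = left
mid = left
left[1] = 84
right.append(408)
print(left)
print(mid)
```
[8, 84, 8, 408]
[8, 84, 8, 408]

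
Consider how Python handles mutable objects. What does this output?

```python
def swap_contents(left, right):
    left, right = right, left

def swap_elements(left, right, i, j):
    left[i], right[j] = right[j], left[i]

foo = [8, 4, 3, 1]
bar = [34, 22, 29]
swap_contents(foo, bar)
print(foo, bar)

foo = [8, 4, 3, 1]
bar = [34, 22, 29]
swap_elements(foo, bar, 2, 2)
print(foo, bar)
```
[8, 4, 3, 1] [34, 22, 29]
[8, 4, 29, 1] [34, 22, 3]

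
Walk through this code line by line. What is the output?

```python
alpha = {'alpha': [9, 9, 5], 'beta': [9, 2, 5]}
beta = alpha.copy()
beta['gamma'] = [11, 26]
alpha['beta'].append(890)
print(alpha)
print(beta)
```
{'alpha': [9, 9, 5], 'beta': [9, 2, 5, 890]}
{'alpha': [9, 9, 5], 'beta': [9, 2, 5, 890], 'gamma': [11, 26]}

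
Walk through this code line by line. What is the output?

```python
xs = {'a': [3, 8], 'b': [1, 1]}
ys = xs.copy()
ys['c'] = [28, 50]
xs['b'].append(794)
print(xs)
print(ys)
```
{'a': [3, 8], 'b': [1, 1, 794]}
{'a': [3, 8], 'b': [1, 1, 794], 'c': [28, 50]}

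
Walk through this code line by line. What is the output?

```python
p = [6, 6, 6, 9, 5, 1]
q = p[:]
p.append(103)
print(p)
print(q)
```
[6, 6, 6, 9, 5, 1, 103]
[6, 6, 6, 9, 5, 1]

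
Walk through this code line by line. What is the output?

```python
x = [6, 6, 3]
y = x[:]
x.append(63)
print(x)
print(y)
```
[6, 6, 3, 63]
[6, 6, 3]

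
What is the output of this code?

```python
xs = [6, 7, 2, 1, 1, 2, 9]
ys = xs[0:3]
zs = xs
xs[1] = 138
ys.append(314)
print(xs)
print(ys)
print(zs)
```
[6, 138, 2, 1, 1, 2, 9]
[6, 7, 2, 314]
[6, 138, 2, 1, 1, 2, 9]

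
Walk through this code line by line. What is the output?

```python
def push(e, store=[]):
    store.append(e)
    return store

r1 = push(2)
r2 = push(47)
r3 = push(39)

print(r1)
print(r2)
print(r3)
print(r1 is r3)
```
[2, 47, 39]
[2, 47, 39]
[2, 47, 39]
True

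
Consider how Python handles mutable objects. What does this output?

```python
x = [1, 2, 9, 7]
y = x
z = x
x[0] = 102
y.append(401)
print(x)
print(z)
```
[102, 2, 9, 7, 401]
[102, 2, 9, 7, 401]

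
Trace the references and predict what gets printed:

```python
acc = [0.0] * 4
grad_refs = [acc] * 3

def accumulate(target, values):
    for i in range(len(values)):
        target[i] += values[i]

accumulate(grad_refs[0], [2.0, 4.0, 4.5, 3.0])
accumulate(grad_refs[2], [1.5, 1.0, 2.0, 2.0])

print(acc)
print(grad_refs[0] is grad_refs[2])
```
[3.5, 5.0, 6.5, 5.0]
True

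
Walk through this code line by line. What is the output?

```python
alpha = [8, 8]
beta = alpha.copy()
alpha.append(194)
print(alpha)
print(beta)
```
[8, 8, 194]
[8, 8]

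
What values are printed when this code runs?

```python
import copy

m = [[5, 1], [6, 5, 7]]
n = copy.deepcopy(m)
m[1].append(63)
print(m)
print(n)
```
[[5, 1], [6, 5, 7, 63]]
[[5, 1], [6, 5, 7]]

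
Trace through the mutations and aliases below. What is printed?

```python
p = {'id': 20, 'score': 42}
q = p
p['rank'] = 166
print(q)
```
{'id': 20, 'score': 42, 'rank': 166}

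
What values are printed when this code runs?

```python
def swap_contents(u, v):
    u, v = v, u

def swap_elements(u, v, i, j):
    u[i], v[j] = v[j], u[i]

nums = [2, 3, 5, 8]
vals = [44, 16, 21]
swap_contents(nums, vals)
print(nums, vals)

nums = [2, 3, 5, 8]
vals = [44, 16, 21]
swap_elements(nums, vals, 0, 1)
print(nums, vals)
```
[2, 3, 5, 8] [44, 16, 21]
[16, 3, 5, 8] [44, 2, 21]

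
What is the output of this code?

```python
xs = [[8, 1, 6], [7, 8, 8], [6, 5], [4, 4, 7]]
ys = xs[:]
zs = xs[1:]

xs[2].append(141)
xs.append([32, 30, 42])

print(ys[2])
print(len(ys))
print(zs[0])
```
[6, 5, 141]
4
[7, 8, 8]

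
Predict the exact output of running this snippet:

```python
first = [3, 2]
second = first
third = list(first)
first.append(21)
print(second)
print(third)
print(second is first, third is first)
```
[3, 2, 21]
[3, 2]
True False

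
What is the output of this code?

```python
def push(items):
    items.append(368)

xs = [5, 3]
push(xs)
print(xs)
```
[5, 3, 368]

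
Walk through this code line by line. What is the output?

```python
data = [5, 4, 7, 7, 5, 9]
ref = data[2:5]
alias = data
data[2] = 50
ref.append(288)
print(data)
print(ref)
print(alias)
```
[5, 4, 50, 7, 5, 9]
[7, 7, 5, 288]
[5, 4, 50, 7, 5, 9]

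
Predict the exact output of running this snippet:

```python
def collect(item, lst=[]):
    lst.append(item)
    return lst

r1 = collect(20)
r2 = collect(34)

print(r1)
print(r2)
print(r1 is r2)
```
[20, 34]
[20, 34]
True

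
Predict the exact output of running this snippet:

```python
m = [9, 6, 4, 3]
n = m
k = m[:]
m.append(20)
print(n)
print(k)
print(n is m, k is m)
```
[9, 6, 4, 3, 20]
[9, 6, 4, 3]
True False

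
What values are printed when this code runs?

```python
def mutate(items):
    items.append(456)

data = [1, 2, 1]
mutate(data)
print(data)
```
[1, 2, 1, 456]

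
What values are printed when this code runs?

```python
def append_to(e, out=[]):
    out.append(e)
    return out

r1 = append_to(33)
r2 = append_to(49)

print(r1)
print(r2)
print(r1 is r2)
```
[33, 49]
[33, 49]
True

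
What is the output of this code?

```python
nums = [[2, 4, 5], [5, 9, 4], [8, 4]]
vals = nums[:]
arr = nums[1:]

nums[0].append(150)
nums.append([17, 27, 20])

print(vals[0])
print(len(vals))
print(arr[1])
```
[2, 4, 5, 150]
3
[8, 4]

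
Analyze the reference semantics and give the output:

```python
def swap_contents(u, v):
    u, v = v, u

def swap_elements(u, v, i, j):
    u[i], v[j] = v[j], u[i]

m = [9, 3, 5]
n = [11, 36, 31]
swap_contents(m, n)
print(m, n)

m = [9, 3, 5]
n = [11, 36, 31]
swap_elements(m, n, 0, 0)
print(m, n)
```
[9, 3, 5] [11, 36, 31]
[11, 3, 5] [9, 36, 31]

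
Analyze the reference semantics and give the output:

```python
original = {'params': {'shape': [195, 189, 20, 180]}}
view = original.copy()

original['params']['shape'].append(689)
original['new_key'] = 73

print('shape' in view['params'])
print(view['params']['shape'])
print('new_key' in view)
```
True
[195, 189, 20, 180, 689]
False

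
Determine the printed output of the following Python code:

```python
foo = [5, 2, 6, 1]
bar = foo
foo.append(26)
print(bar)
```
[5, 2, 6, 1, 26]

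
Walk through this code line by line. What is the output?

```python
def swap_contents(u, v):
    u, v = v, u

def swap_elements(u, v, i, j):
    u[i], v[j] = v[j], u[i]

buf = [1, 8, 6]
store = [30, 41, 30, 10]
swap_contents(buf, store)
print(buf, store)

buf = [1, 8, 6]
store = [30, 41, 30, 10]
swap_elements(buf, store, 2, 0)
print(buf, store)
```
[1, 8, 6] [30, 41, 30, 10]
[1, 8, 30] [6, 41, 30, 10]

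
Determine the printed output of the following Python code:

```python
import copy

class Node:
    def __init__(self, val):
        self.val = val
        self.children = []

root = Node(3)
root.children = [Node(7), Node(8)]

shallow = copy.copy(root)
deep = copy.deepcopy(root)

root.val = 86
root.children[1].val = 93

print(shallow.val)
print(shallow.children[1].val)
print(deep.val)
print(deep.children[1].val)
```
3
93
3
8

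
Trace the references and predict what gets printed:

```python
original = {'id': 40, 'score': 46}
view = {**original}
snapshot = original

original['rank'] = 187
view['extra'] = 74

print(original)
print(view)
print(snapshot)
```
{'id': 40, 'score': 46, 'rank': 187}
{'id': 40, 'score': 46, 'extra': 74}
{'id': 40, 'score': 46, 'rank': 187}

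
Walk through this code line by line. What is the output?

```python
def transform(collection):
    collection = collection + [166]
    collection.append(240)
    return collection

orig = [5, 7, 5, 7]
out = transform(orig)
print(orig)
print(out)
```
[5, 7, 5, 7]
[5, 7, 5, 7, 166, 240]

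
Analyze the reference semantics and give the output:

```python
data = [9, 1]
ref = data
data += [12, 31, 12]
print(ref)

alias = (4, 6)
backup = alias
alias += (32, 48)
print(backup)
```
[9, 1, 12, 31, 12]
(4, 6)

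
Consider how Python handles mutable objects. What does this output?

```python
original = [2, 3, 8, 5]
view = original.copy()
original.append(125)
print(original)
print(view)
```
[2, 3, 8, 5, 125]
[2, 3, 8, 5]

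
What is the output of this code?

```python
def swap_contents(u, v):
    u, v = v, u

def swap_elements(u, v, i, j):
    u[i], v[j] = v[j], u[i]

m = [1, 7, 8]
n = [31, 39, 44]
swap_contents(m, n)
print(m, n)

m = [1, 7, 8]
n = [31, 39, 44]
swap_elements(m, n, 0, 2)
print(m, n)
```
[1, 7, 8] [31, 39, 44]
[44, 7, 8] [31, 39, 1]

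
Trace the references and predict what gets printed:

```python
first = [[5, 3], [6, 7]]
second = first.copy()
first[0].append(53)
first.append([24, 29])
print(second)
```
[[5, 3, 53], [6, 7]]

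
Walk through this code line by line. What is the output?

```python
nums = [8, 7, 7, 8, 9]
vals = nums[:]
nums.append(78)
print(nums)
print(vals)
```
[8, 7, 7, 8, 9, 78]
[8, 7, 7, 8, 9]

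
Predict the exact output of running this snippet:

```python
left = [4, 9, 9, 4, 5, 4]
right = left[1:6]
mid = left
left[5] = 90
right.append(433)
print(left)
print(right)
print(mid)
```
[4, 9, 9, 4, 5, 90]
[9, 9, 4, 5, 4, 433]
[4, 9, 9, 4, 5, 90]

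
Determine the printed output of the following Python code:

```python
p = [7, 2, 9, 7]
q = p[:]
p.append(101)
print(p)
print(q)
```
[7, 2, 9, 7, 101]
[7, 2, 9, 7]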